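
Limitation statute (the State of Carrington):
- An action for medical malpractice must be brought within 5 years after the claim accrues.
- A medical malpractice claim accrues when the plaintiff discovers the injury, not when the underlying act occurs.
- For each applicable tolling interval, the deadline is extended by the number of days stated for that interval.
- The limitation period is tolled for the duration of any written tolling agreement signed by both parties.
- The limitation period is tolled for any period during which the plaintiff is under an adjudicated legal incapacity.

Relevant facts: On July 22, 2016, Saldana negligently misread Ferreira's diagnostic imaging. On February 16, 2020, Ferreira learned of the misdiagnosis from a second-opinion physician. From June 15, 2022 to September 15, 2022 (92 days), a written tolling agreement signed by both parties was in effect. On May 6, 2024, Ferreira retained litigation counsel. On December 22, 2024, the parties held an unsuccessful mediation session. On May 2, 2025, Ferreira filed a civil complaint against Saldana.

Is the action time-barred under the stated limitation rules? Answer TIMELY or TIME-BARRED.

Under the discovery rule, the claim accrued on February 16, 2020, when Ferreira discovered the injury — not on the July 22, 2016 date of the underlying act.
Adding the 5 years base period to February 16, 2020 gives a deadline of February 16, 2025, before any tolling.
The period was tolled for 92 days by the written tolling agreement (June 15, 2022 to September 15, 2022), pushing the deadline to May 19, 2025.
None of the other events listed affects the running of the period under the stated rules.
Filing on May 2, 2025 beat the May 19, 2025 deadline — the action is timely.

TIMELY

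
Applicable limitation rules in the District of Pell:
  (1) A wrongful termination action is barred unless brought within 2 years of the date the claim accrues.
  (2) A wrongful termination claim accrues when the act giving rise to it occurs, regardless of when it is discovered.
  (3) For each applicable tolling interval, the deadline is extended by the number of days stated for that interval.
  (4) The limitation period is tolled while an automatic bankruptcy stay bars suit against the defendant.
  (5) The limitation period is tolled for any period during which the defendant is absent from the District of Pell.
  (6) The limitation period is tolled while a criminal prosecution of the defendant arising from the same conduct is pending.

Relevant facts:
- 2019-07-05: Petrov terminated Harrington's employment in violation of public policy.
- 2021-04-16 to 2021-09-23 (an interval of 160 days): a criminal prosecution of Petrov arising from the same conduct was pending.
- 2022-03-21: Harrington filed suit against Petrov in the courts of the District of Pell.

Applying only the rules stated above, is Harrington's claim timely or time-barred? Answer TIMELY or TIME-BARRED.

The limitation period began to run on 2019-07-05.
2 years from 2019-07-05 is 2021-07-05.
Because the pending criminal prosecution ran from 2021-04-16 to 2021-09-23, the deadline is extended by 160 days to 2021-12-12.
Harrington filed on 2022-03-21, after the 2021-12-12 deadline, so the action is time-barred.

TIME-BARRED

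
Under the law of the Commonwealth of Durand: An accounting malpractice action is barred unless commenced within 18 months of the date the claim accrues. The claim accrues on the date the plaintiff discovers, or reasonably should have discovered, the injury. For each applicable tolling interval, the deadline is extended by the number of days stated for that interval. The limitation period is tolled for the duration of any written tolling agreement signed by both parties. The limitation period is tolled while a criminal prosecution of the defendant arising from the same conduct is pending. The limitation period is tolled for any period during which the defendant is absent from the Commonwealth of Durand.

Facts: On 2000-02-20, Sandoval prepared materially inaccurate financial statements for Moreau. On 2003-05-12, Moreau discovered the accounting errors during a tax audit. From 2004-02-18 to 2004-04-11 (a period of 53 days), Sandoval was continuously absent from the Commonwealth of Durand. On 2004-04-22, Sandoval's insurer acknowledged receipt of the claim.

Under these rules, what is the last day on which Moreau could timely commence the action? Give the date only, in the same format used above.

The claim did not accrue until Moreau discovered the injury on 2003-05-12; the 2000-02-20 act date does not start the clock under the stated rule.
Adding the 18 months base period to 2003-05-12 gives a deadline of 2004-11-12, before any tolling.
The defendant's absence from the jurisdiction from 2004-02-18 to 2004-04-11 tolled the period for 53 days, extending the deadline to 2005-01-04.
None of the other events listed affects the running of the period under the stated rules.

2005-01-04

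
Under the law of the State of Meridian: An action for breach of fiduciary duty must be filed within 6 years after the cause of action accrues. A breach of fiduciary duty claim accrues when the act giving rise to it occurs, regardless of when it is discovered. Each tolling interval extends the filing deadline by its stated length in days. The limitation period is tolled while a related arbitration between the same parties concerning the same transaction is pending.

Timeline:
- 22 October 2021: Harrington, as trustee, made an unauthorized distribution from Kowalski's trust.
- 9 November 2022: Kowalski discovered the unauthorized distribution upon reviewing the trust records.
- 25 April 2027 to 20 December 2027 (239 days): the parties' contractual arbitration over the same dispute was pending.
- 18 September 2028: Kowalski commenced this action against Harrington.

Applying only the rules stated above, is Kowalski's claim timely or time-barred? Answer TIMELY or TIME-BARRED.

Accrual is governed by the date of the act, so the period began to run on 22 October 2021; the later discovery on 9 November 2022 is irrelevant under the stated rule.
The untolled deadline — 6 years after 22 October 2021 — is 22 October 2027.
Because the pending related arbitration ran from 25 April 2027 to 20 December 2027, the deadline is extended by 239 days to 17 June 2028.
Kowalski filed on 18 September 2028, after the 17 June 2028 deadline, so the action is time-barred.

TIME-BARRED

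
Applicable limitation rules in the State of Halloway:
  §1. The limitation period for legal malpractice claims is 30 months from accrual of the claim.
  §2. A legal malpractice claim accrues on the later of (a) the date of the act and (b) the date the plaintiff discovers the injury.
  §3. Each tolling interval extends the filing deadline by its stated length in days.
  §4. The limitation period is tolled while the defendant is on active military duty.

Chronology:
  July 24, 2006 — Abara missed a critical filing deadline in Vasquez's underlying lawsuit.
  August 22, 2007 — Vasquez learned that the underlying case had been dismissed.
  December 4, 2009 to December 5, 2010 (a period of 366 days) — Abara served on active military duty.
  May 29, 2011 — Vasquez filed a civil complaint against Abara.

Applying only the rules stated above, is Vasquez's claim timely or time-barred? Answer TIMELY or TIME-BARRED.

Because discovery on August 22, 2007 post-dates the July 24, 2006 act, accrual under the later-of rule falls on August 22, 2007.
Adding the 30 months base period to August 22, 2007 gives a deadline of February 22, 2010, before any tolling.
The period was tolled for 366 days by the defendant's active military service (December 4, 2009 to December 5, 2010), pushing the deadline to February 23, 2011.
The May 29, 2011 filing falls after the February 23, 2011 deadline; the claim is time-barred.

TIME-BARRED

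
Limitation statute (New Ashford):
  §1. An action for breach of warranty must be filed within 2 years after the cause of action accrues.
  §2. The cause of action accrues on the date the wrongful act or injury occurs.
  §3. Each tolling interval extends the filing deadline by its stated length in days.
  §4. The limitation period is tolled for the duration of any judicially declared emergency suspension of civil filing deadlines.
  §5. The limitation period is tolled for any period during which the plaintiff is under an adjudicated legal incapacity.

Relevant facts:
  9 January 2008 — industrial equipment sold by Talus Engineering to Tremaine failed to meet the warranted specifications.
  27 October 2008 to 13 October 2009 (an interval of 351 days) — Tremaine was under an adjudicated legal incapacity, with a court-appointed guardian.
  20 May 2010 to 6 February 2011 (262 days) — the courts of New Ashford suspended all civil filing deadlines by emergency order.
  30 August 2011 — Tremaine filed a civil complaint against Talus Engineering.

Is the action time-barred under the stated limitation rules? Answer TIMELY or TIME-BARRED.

TIMELY

The claim accrued on 9 January 2008, when the wrongful act occurred.
Adding the 2 years base period to 9 January 2008 gives a deadline of 9 January 2010, before any tolling.
Because the plaintiff's legal incapacity ran from 27 October 2008 to 13 October 2009, the deadline is extended by 351 days to 26 December 2010.
Because the emergency suspension of filing deadlines ran from 20 May 2010 to 6 February 2011, the deadline is extended by 262 days to 14 September 2011.
Filing on 30 August 2011 beat the 14 September 2011 deadline — the action is timely.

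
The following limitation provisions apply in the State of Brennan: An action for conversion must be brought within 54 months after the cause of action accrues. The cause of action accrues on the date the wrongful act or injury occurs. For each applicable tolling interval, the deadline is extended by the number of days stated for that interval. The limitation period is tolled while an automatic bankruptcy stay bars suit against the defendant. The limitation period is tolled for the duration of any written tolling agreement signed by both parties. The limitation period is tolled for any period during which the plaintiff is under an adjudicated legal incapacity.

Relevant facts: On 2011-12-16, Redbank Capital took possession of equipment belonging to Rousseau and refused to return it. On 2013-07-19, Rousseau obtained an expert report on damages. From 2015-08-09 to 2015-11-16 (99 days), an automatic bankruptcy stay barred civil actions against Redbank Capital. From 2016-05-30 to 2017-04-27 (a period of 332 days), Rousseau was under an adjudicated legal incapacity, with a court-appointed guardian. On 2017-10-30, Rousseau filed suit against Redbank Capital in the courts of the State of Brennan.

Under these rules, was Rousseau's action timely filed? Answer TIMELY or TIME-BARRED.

The claim accrued on 2011-12-16, when the wrongful act occurred.
The untolled deadline — 54 months after 2011-12-16 — is 2016-06-16.
Because the automatic bankruptcy stay ran from 2015-08-09 to 2015-11-16, the deadline is extended by 99 days to 2016-09-23.
The plaintiff's legal incapacity from 2016-05-30 to 2017-04-27 tolled the period for 332 days, extending the deadline to 2017-08-21.
The other events in the timeline have no effect on the limitation period under the stated rules.
The 2017-10-30 filing falls after the 2017-08-21 deadline; the claim is time-barred.

TIME-BARRED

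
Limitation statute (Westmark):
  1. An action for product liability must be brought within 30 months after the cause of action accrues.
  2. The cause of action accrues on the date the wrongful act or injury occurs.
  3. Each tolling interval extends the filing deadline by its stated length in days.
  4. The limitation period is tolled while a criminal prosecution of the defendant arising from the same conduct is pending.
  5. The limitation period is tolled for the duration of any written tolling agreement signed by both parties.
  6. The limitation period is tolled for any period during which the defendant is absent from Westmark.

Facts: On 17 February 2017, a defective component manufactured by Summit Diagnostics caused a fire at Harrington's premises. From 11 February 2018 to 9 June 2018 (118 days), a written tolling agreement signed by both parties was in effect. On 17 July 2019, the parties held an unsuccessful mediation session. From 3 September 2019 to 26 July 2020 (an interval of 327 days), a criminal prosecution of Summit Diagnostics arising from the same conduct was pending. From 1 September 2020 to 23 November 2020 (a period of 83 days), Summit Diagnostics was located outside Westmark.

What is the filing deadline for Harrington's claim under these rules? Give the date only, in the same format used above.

The cause of action accrued on 17 February 2017, the date of the act.
Adding the 30 months base period to 17 February 2017 gives a deadline of 17 August 2019, before any tolling.
Because the written tolling agreement ran from 11 February 2018 to 9 June 2018, the deadline is extended by 118 days to 13 December 2019.
Because the pending criminal prosecution ran from 3 September 2019 to 26 July 2020, the deadline is extended by 327 days to 4 November 2020.
The defendant's absence from the jurisdiction from 1 September 2020 to 23 November 2020 tolled the period for 83 days, extending the deadline to 26 January 2021.
The other events in the timeline have no effect on the limitation period under the stated rules.

26 January 2021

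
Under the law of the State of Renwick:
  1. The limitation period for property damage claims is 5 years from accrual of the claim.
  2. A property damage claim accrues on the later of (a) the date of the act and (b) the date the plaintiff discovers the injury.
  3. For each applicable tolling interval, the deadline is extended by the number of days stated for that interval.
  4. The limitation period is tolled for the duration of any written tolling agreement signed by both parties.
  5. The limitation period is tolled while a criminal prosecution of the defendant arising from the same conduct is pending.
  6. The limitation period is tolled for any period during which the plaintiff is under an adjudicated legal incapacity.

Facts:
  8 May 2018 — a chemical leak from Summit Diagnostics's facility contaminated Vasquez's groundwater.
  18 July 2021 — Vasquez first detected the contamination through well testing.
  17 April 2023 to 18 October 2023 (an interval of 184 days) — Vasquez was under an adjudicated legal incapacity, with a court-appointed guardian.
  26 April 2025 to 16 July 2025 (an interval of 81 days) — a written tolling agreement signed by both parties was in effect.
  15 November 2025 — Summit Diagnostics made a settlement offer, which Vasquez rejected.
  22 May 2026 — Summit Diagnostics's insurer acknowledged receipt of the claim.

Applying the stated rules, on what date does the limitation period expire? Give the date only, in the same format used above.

9 April 2027

Because discovery on 18 July 2021 post-dates the 8 May 2018 act, accrual under the later-of rule falls on 18 July 2021.
The untolled deadline — 5 years after 18 July 2021 — is 18 July 2026.
The period was tolled for 184 days by the plaintiff's legal incapacity (17 April 2023 to 18 October 2023), pushing the deadline to 18 January 2027.
Because the written tolling agreement ran from 26 April 2025 to 16 July 2025, the deadline is extended by 81 days to 9 April 2027.
The other events in the timeline have no effect on the limitation period under the stated rules.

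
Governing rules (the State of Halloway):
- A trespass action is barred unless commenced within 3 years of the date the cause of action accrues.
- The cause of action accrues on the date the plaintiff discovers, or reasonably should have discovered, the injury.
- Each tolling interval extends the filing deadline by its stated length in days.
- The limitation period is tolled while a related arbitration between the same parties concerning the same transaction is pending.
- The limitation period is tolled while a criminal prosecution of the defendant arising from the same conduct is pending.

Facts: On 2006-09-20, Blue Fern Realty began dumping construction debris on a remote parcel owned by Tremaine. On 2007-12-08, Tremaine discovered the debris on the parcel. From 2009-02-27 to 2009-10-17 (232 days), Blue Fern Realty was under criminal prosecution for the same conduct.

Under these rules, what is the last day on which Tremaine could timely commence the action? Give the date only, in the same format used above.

2011-07-28

Accrual is tied to discovery, so the period began on 2007-12-08 rather than on 2006-09-20 when the act occurred.
The untolled deadline — 3 years after 2007-12-08 — is 2010-12-08.
The pending criminal prosecution from 2009-02-27 to 2009-10-17 tolled the period for 232 days, extending the deadline to 2011-07-28.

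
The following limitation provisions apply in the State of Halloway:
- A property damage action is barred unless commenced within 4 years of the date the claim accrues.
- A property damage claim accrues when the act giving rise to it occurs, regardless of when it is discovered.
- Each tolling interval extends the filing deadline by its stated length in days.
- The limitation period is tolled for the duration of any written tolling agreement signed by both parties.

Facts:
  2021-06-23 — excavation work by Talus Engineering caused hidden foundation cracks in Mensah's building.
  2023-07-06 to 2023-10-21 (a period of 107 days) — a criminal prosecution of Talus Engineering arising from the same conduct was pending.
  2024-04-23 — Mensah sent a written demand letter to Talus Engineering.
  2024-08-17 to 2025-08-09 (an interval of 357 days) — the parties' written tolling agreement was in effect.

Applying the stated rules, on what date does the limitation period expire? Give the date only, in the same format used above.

The limitation period began to run on 2021-06-23.
4 years from 2021-06-23 is 2025-06-23.
Because the written tolling agreement ran from 2024-08-17 to 2025-08-09, the deadline is extended by 357 days to 2026-06-15.
Although a criminal prosecution ran from 2023-07-06 to 2023-10-21, the stated rules do not make that a tolling event, so it is disregarded.
None of the other events listed affects the running of the period under the stated rules.

2026-06-15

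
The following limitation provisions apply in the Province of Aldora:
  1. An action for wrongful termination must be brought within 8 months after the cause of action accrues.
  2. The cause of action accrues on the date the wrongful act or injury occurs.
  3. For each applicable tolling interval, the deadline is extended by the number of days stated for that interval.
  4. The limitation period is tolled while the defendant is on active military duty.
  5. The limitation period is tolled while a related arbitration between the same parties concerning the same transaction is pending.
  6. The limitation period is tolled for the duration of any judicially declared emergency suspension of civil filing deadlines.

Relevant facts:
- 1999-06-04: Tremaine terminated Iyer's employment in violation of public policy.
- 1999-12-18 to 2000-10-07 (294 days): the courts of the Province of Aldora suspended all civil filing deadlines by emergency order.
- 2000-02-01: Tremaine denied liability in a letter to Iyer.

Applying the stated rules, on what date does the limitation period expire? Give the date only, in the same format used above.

2000-11-24

The cause of action accrued on 1999-06-04, the date of the act.
8 months from 1999-06-04 is 2000-02-04.
The period was tolled for 294 days by the emergency suspension of filing deadlines (1999-12-18 to 2000-10-07), pushing the deadline to 2000-11-24.
The other events in the timeline have no effect on the limitation period under the stated rules.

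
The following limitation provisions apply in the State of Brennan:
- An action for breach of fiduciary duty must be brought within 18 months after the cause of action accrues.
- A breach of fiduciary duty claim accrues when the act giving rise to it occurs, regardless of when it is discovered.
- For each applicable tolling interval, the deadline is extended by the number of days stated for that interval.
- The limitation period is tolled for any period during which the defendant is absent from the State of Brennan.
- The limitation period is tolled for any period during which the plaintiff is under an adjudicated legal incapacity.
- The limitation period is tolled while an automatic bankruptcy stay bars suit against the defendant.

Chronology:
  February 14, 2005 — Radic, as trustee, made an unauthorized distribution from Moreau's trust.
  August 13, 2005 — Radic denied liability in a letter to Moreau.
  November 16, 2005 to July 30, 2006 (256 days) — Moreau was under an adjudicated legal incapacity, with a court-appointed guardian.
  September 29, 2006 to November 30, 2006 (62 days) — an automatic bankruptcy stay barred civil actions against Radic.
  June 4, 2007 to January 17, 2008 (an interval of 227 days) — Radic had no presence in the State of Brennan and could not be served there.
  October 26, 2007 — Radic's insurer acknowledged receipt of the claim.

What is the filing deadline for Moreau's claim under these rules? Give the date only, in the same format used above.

The cause of action accrued on February 14, 2005, the date of the act.
Adding the 18 months base period to February 14, 2005 gives a deadline of August 14, 2006, before any tolling.
The period was tolled for 256 days by the plaintiff's legal incapacity (November 16, 2005 to July 30, 2006), pushing the deadline to April 27, 2007.
The automatic bankruptcy stay from September 29, 2006 to November 30, 2006 tolled the period for 62 days, extending the deadline to June 28, 2007.
Because the defendant's absence from the jurisdiction ran from June 4, 2007 to January 17, 2008, the deadline is extended by 227 days to February 10, 2008.
The other events in the timeline have no effect on the limitation period under the stated rules.

February 10, 2008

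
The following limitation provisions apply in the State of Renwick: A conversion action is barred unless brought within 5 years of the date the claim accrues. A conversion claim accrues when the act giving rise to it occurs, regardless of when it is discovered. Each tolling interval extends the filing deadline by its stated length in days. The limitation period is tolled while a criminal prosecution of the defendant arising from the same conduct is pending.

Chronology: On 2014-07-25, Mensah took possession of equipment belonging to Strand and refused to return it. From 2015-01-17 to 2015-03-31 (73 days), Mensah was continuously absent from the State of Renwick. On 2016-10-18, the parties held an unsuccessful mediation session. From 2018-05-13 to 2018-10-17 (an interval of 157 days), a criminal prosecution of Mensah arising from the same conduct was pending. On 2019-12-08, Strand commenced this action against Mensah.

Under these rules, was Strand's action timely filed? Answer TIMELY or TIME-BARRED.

The claim accrued on 2014-07-25, the date of the act.
The untolled deadline — 5 years after 2014-07-25 — is 2019-07-25.
The period was tolled for 157 days by the pending criminal prosecution (2018-05-13 to 2018-10-17), pushing the deadline to 2019-12-29.
The defendant's absence from the jurisdiction from 2015-01-17 to 2015-03-31 does not toll the period, because no stated rule makes the defendant's absence a tolling event.
None of the other events listed affects the running of the period under the stated rules.
Strand filed on 2019-12-08, before the 2019-12-29 deadline, so the action is timely.

TIMELY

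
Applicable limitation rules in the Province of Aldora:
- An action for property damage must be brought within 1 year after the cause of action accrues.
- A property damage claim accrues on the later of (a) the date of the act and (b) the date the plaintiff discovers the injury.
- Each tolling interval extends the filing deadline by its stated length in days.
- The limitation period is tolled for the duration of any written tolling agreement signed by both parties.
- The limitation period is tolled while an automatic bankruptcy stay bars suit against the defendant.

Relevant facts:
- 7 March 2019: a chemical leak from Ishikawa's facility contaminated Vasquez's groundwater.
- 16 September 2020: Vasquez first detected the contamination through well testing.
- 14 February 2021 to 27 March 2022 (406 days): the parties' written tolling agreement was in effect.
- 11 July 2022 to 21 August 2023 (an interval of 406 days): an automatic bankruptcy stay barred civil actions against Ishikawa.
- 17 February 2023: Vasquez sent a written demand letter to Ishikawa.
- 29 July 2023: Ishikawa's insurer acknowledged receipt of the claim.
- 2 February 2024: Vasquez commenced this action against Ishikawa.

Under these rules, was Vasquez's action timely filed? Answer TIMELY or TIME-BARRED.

TIME-BARRED

The claim accrued on 16 September 2020 — the later of the 7 March 2019 act and the 16 September 2020 discovery.
1 year from 16 September 2020 is 16 September 2021.
Because the written tolling agreement ran from 14 February 2021 to 27 March 2022, the deadline is extended by 406 days to 27 October 2022.
Because the automatic bankruptcy stay ran from 11 July 2022 to 21 August 2023, the deadline is extended by 406 days to 7 December 2023.
Nothing else in the chronology tolls or restarts the period.
Vasquez filed on 2 February 2024, after the 7 December 2023 deadline, so the action is time-barred.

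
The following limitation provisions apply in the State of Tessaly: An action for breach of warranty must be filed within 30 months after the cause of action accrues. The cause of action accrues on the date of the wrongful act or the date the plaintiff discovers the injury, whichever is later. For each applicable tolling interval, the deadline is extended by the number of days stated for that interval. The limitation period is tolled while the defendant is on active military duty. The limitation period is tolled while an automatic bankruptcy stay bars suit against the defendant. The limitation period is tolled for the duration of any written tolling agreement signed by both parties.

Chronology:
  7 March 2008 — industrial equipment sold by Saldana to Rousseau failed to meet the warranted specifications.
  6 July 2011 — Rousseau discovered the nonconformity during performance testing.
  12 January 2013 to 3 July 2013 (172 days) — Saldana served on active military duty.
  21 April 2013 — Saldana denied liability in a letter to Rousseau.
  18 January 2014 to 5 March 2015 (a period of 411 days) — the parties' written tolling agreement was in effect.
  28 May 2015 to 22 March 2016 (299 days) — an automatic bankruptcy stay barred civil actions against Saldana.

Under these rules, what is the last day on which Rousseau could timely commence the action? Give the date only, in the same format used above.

6 June 2016

The claim accrued on 6 July 2011 — the later of the 7 March 2008 act and the 6 July 2011 discovery.
Adding the 30 months base period to 6 July 2011 gives a deadline of 6 January 2014, before any tolling.
The period was tolled for 172 days by the defendant's active military service (12 January 2013 to 3 July 2013), pushing the deadline to 27 June 2014.
The period was tolled for 411 days by the written tolling agreement (18 January 2014 to 5 March 2015), pushing the deadline to 12 August 2015.
The period was tolled for 299 days by the automatic bankruptcy stay (28 May 2015 to 22 March 2016), pushing the deadline to 6 June 2016.
None of the other events listed affects the running of the period under the stated rules.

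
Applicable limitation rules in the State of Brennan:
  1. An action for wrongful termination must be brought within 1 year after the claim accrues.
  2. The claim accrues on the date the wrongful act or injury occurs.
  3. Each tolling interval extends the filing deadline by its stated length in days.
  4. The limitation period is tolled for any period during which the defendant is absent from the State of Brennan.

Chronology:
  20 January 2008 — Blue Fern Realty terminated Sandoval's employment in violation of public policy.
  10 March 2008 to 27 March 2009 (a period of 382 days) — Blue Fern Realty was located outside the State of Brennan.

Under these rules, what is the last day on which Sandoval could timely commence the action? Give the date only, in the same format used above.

The claim accrued on 20 January 2008, the date of the act.
The untolled deadline — 1 year after 20 January 2008 — is 20 January 2009.
The period was tolled for 382 days by the defendant's absence from the jurisdiction (10 March 2008 to 27 March 2009), pushing the deadline to 6 February 2010.

6 February 2010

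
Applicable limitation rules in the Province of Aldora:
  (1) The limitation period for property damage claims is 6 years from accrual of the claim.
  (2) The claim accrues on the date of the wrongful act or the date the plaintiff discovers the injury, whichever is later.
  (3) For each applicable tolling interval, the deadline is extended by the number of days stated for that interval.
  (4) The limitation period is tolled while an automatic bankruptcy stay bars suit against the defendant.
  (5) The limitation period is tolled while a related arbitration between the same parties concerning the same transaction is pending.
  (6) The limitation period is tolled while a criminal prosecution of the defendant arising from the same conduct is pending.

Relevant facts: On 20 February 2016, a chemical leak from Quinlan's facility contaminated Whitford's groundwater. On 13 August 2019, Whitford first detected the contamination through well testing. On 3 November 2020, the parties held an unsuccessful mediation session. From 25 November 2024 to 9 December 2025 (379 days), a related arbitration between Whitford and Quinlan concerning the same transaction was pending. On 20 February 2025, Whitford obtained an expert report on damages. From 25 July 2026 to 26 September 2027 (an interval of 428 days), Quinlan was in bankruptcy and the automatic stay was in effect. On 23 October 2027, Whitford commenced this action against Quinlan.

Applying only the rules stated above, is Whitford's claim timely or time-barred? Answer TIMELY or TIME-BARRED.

TIMELY

Taking the later of the act (20 February 2016) and discovery (13 August 2019), the claim accrued on 13 August 2019.
6 years from 13 August 2019 is 13 August 2025.
Because the pending related arbitration ran from 25 November 2024 to 9 December 2025, the deadline is extended by 379 days to 27 August 2026.
The period was tolled for 428 days by the automatic bankruptcy stay (25 July 2026 to 26 September 2027), pushing the deadline to 29 October 2027.
Nothing else in the chronology tolls or restarts the period.
Whitford filed on 23 October 2027, before the 29 October 2027 deadline, so the action is timely.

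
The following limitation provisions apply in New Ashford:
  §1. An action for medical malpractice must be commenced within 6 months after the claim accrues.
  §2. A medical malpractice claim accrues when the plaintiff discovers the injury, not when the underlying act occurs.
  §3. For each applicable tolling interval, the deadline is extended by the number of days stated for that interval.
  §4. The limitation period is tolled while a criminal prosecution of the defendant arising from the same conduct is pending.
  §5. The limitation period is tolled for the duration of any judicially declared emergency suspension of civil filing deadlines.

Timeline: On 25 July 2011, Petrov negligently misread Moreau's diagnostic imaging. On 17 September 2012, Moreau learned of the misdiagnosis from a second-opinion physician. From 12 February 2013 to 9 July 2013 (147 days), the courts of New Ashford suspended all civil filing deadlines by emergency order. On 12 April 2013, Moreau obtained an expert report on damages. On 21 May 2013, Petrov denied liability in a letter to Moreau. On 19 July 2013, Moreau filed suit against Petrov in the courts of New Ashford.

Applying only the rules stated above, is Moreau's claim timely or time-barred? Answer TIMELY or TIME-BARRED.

Under the discovery rule, the claim accrued on 17 September 2012, when Moreau discovered the injury — not on the 25 July 2011 date of the underlying act.
6 months from 17 September 2012 is 17 March 2013.
The period was tolled for 147 days by the emergency suspension of filing deadlines (12 February 2013 to 9 July 2013), pushing the deadline to 11 August 2013.
The other events in the timeline have no effect on the limitation period under the stated rules.
Filing on 19 July 2013 beat the 11 August 2013 deadline — the action is timely.

TIMELY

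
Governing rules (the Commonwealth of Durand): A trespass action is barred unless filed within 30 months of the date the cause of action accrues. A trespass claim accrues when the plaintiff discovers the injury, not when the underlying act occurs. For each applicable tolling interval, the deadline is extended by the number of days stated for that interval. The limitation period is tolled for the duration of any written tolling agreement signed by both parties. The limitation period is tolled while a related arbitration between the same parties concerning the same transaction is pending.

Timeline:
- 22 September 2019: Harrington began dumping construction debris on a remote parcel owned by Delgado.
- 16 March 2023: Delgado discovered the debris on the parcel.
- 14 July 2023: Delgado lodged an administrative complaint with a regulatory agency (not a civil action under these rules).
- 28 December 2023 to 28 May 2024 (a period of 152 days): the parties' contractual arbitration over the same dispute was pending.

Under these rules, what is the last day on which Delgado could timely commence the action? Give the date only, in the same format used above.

Accrual is tied to discovery, so the period began on 16 March 2023 rather than on 22 September 2019 when the act occurred.
The untolled deadline — 30 months after 16 March 2023 — is 16 September 2025.
The period was tolled for 152 days by the pending related arbitration (28 December 2023 to 28 May 2024), pushing the deadline to 15 February 2026.
None of the other events listed affects the running of the period under the stated rules.

15 February 2026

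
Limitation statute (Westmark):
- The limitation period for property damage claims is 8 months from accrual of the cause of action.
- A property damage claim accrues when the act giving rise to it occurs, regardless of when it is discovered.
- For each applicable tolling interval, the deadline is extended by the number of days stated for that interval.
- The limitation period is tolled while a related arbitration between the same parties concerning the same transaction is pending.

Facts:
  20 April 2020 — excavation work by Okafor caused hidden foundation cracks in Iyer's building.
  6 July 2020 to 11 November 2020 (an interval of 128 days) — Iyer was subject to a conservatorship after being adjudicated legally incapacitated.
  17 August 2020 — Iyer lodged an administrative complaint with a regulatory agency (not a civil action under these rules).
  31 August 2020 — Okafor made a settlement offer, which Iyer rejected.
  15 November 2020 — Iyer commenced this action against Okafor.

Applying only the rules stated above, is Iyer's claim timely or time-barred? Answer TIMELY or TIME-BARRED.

The limitation period began to run on 20 April 2020.
The untolled deadline — 8 months after 20 April 2020 — is 20 December 2020.
Although the plaintiff's incapacity ran from 6 July 2020 to 11 November 2020, the stated rules do not make that a tolling event, so it is disregarded.
The other events in the timeline have no effect on the limitation period under the stated rules.
Iyer filed on 15 November 2020, before the 20 December 2020 deadline, so the action is timely.

TIMELY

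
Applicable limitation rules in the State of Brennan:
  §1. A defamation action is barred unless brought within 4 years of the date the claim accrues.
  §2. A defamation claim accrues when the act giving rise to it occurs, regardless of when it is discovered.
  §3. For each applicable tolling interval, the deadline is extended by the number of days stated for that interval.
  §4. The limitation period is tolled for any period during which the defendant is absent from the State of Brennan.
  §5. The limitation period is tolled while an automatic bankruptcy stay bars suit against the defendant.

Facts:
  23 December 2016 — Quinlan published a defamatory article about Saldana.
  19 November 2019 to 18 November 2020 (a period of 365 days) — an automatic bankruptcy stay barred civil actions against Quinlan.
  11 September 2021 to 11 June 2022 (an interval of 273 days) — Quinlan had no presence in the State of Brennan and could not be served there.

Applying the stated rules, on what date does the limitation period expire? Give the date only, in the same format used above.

The claim accrued on 23 December 2016, when the wrongful act occurred.
Adding the 4 years base period to 23 December 2016 gives a deadline of 23 December 2020, before any tolling.
The period was tolled for 365 days by the automatic bankruptcy stay (19 November 2019 to 18 November 2020), pushing the deadline to 23 December 2021.
The defendant's absence from the jurisdiction from 11 September 2021 to 11 June 2022 tolled the period for 273 days, extending the deadline to 22 September 2022.

22 September 2022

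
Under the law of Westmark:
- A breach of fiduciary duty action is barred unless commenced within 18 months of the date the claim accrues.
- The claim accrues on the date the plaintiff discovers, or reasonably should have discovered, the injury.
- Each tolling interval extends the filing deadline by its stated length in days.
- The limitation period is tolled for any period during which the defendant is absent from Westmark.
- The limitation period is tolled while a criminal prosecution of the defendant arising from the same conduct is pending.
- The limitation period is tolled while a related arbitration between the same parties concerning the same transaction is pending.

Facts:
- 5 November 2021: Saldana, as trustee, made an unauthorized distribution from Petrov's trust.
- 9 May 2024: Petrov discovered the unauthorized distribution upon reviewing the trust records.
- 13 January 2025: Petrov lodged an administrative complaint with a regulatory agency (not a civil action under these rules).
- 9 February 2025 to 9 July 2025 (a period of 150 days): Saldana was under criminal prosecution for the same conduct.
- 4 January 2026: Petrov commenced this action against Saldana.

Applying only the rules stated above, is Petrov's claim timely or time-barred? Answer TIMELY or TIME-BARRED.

TIMELY

Under the discovery rule, the claim accrued on 9 May 2024, when Petrov discovered the injury — not on the 5 November 2021 date of the underlying act.
Adding the 18 months base period to 9 May 2024 gives a deadline of 9 November 2025, before any tolling.
The period was tolled for 150 days by the pending criminal prosecution (9 February 2025 to 9 July 2025), pushing the deadline to 8 April 2026.
None of the other events listed affects the running of the period under the stated rules.
Filing on 4 January 2026 beat the 8 April 2026 deadline — the action is timely.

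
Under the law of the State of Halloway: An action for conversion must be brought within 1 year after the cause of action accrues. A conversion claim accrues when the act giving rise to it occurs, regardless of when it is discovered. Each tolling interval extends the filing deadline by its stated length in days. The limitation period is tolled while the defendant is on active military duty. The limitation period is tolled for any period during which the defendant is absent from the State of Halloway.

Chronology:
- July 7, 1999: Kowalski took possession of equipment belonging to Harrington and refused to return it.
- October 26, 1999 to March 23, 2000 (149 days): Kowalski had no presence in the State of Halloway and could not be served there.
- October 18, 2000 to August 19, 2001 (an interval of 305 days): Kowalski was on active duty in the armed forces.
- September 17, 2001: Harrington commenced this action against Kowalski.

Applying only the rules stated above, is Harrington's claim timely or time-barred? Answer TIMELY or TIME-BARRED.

TIMELY

The claim accrued on July 7, 1999, when the wrongful act occurred.
The untolled deadline — 1 year after July 7, 1999 — is July 7, 2000.
The period was tolled for 149 days by the defendant's absence from the jurisdiction (October 26, 1999 to March 23, 2000), pushing the deadline to December 3, 2000.
Because the defendant's active military service ran from October 18, 2000 to August 19, 2001, the deadline is extended by 305 days to October 4, 2001.
Filing on September 17, 2001 beat the October 4, 2001 deadline — the action is timely.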